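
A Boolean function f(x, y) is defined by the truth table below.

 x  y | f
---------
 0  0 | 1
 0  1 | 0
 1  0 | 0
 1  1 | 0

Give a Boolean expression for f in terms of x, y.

The output is 1 only when every input is 0 — NOR of all inputs.

f(x, y) = not (x or y)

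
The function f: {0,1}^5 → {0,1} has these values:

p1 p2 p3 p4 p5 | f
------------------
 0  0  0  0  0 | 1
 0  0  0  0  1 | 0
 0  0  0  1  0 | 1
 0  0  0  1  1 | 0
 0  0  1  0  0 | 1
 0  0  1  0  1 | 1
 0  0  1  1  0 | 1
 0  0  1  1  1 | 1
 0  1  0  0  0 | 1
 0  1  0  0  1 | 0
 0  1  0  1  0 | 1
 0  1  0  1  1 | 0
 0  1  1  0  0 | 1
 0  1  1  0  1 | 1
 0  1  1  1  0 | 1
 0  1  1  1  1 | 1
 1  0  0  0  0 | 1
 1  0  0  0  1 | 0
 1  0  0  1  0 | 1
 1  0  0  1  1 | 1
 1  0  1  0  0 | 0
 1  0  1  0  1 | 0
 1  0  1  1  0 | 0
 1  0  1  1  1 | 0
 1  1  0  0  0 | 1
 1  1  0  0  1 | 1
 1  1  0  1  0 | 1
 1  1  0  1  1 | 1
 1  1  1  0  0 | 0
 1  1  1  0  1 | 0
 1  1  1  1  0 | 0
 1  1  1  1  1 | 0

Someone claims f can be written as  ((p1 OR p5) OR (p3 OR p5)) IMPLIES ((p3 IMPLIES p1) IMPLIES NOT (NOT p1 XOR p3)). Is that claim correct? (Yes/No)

Evaluate ((p1 OR p5) OR (p3 OR p5)) IMPLIES ((p3 IMPLIES p1) IMPLIES NOT (NOT p1 XOR p3)) on each row and compare to f:
  p1=0, p2=0, p3=0, p4=0, p5=0: formula gives 1, f = 1 ✓
  p1=0, p2=0, p3=0, p4=0, p5=1: formula gives 0, f = 0 ✓
  p1=0, p2=0, p3=0, p4=1, p5=0: formula gives 1, f = 1 ✓
  p1=0, p2=0, p3=0, p4=1, p5=1: formula gives 0, f = 0 ✓
  …
  p1=1, p2=0, p3=0, p4=0, p5=1: formula gives 1, but f = 0 ✗
A single disagreement suffices: at (1,0,0,0,1) they differ, so the formula does not compute f.

No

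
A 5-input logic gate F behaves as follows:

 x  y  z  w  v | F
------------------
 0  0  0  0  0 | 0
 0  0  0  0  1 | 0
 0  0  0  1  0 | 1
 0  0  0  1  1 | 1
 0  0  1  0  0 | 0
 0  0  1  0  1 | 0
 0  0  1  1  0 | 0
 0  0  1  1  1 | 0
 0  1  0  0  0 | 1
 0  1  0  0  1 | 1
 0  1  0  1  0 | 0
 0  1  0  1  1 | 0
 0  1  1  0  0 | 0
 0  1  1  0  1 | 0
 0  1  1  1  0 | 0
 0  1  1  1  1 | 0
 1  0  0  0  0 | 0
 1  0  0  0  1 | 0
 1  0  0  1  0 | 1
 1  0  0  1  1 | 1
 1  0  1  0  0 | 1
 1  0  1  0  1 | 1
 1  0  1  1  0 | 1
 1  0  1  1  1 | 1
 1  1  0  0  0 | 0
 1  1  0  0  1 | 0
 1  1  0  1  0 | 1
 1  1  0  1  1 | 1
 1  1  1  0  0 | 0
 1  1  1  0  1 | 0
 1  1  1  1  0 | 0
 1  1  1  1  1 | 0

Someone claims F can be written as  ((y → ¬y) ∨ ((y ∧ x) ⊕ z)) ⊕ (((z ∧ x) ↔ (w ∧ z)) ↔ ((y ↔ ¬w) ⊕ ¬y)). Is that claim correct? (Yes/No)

Test each input against both F and the formula:
  x=0, y=0, z=0, w=0, v=0: formula gives 0, F = 0 ✓
  x=0, y=0, z=0, w=0, v=1: formula gives 0, F = 0 ✓
  x=0, y=0, z=0, w=1, v=0: formula gives 1, F = 1 ✓
  x=0, y=0, z=0, w=1, v=1: formula gives 1, F = 1 ✓
  …and likewise for the remaining 28 rows.
No disagreement on any input; they are logically equivalent.

Yes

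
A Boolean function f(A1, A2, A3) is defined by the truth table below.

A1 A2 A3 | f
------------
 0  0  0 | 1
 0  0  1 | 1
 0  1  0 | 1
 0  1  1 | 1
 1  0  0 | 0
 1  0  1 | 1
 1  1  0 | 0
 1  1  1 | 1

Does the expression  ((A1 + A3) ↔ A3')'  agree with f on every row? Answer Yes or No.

Test each input against both f and the formula:
  A1=0, A2=0, A3=0: formula gives 1, f = 1 ✓
  A1=0, A2=0, A3=1: formula gives 1, f = 1 ✓
  A1=0, A2=1, A3=0: formula gives 1, f = 1 ✓
  A1=0, A2=1, A3=1: formula gives 1, f = 1 ✓
  A1=1, A2=0, A3=0: formula gives 0, f = 0 ✓
  … (the remaining 3 rows also agree.)
No disagreement on any input; they are logically equivalent.

Yes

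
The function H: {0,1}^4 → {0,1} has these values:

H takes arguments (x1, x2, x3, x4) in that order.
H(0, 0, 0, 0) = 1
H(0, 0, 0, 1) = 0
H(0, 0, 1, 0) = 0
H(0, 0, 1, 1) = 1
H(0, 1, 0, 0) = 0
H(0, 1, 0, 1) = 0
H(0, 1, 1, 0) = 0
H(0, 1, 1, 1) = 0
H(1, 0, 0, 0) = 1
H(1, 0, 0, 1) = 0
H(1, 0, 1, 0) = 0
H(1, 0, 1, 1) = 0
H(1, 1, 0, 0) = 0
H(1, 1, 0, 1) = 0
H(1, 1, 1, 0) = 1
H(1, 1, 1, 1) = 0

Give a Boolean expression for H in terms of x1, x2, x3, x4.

H(x1, x2, x3, x4) = (((((not x1 and not x2) and not x3) and not x4) or (((not x1 and not x2) and x3) and x4)) or (((x1 and not x2) and not x3) and not x4)) or (((x1 and x2) and x3) and not x4)

H=1 on 4 inputs: (0,0,0,0), (0,0,1,1), (1,0,0,0), (1,1,1,0). Reading each as a conjunction of literals (¬x1·¬x2·¬x3·¬x4, ¬x1·¬x2·x3·x4, x1·¬x2·¬x3·¬x4, x1·x2·x3·¬x4) and taking the OR gives the canonical DNF.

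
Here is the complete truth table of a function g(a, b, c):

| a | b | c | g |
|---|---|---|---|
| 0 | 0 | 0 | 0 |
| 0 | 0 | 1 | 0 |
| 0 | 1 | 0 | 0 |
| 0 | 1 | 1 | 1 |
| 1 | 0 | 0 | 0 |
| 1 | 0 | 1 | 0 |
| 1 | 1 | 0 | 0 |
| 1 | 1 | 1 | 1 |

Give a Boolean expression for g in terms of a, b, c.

g=1 on 2 inputs: (0,1,1), (1,1,1). Reading each as a conjunction of literals (¬a·b·c, a·b·c) and taking the OR gives the canonical DNF.

g(a, b, c) = ((¬a ∧ b) ∧ c) ∨ ((a ∧ b) ∧ c)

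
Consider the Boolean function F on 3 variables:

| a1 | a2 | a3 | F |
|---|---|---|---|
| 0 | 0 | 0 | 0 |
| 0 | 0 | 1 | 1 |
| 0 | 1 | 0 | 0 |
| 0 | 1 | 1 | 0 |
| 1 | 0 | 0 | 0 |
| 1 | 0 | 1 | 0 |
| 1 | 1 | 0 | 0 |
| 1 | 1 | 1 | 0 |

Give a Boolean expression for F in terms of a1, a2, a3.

F(a1, a2, a3) = (not a1 and not a2) and a3

F is 1 on exactly one input, (0,0,1), whose minterm is ¬a1·¬a2·a3. So F is just that conjunction.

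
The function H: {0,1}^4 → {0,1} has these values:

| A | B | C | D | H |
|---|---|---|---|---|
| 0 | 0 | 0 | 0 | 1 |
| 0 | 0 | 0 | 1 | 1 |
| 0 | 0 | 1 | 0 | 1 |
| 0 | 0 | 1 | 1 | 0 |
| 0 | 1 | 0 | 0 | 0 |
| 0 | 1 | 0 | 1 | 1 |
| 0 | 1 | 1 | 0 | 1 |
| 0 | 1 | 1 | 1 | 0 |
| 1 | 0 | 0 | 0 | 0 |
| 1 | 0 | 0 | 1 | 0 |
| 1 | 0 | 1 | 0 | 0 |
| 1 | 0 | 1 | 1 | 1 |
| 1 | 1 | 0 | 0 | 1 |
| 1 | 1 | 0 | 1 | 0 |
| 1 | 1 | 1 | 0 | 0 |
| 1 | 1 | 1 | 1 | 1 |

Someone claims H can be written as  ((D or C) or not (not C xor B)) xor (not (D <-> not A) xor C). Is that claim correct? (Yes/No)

Test each input against both H and the formula:
  A=0, B=0, C=0, D=0: formula gives 1, H = 1 ✓
  A=0, B=0, C=0, D=1: formula gives 1, H = 1 ✓
  A=0, B=0, C=1, D=0: formula gives 1, H = 1 ✓
  A=0, B=0, C=1, D=1: formula gives 0, H = 0 ✓
  … (the remaining 12 rows also agree.)
Every row agrees, so the formula is equivalent.

Yes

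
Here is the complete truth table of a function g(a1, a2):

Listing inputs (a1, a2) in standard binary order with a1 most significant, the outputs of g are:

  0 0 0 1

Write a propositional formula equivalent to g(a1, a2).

The output is 1 only when every input is 1 — the AND of all inputs.

g(a1, a2) = a1 AND a2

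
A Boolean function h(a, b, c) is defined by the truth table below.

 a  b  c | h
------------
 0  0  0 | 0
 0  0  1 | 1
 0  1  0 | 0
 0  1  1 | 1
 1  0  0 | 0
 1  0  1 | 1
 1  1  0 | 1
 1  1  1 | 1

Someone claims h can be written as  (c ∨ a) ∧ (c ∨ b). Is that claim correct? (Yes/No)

Yes

Check the formula against h row by row:
  a=0, b=0, c=0: formula gives 0, h = 0 ✓
  a=0, b=0, c=1: formula gives 1, h = 1 ✓
  a=0, b=1, c=0: formula gives 0, h = 0 ✓
  a=0, b=1, c=1: formula gives 1, h = 1 ✓
  a=1, b=0, c=0: formula gives 0, h = 0 ✓
  …and likewise for the remaining 3 rows.
Every row agrees, so the formula is equivalent.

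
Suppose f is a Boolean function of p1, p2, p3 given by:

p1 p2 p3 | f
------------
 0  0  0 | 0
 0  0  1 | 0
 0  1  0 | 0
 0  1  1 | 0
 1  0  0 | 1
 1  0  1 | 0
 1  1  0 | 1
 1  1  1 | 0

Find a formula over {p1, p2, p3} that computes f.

f=1 on 2 inputs: (1,0,0), (1,1,0). Reading each as a conjunction of literals (p1·¬p2·¬p3, p1·p2·¬p3) and taking the OR gives the canonical DNF.

f(p1, p2, p3) = ((p1 and not p2) and not p3) or ((p1 and p2) and not p3)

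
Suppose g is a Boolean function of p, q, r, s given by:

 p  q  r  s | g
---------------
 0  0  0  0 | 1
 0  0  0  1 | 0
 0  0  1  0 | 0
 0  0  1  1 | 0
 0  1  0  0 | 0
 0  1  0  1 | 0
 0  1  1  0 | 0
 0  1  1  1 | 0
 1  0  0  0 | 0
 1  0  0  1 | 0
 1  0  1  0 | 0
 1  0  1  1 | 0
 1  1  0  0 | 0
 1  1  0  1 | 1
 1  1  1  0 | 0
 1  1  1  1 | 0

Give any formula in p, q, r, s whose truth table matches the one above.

g(p, q, r, s) = (((~p & ~q) & ~r) & ~s) | (((p & q) & ~r) & s)

Collect the rows where g=1 — (0,0,0,0), (1,1,0,1) — and write one minterm per row: ¬p·¬q·¬r·¬s, p·q·¬r·s. Their union (logical OR) reproduces the table exactly.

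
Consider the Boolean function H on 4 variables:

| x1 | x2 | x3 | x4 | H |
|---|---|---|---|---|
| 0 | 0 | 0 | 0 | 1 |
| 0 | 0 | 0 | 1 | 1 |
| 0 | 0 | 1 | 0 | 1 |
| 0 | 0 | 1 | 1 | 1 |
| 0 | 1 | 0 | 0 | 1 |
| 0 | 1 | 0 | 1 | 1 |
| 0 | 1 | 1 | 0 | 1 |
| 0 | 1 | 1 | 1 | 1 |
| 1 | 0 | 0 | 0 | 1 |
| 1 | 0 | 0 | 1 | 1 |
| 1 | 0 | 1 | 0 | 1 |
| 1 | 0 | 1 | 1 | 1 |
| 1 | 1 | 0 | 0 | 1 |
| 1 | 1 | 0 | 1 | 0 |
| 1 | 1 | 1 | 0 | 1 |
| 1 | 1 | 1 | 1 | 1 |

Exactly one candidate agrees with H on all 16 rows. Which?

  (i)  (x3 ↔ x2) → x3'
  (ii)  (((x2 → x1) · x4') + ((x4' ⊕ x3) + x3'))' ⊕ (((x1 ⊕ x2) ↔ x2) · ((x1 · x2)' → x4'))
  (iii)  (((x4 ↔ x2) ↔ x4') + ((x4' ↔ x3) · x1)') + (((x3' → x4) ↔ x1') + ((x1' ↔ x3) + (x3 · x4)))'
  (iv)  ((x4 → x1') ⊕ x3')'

(i): at (0,1,1,0) it gives 0, but H = 1 — eliminated.
(ii): at (0,0,0,1) it gives 0, but H = 1 — eliminated.
(iv): at (0,0,1,0) it gives 0, but H = 1 — eliminated.
Only (iii) survives; checking it on all 16 rows confirms it matches H.

iii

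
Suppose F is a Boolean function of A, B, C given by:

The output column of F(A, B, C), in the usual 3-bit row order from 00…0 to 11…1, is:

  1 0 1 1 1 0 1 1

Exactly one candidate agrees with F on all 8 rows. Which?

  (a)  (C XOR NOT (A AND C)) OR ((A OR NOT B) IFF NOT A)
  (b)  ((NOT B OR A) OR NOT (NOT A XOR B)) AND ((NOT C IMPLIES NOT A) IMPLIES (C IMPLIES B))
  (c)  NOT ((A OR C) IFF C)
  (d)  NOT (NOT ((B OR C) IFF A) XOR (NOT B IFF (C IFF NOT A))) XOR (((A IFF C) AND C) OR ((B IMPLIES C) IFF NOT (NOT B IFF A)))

(a): at (0,0,1) it gives 1, but F = 0 — eliminated.
(c): at (0,0,0) it gives 0, but F = 1 — eliminated.
(d): at (0,0,0) it gives 0, but F = 1 — eliminated.
Only (b) survives; checking it on all 8 rows confirms it matches F.

b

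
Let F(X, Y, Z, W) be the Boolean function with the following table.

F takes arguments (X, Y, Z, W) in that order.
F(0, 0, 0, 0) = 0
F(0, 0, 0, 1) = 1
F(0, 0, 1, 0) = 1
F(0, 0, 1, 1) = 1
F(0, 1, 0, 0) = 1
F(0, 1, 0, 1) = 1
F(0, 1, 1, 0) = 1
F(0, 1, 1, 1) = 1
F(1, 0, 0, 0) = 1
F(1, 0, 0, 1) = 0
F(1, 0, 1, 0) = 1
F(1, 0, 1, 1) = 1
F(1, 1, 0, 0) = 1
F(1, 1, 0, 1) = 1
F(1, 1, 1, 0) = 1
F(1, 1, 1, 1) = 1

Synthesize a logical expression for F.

F is 0 on only 2 rows — (0,0,0,0), (1,0,0,1). Writing each as a minterm (¬X·¬Y·¬Z·¬W, X·¬Y·¬Z·W) and OR-ing them characterizes exactly where F=0, so F is the negation of that disjunction.

F(X, Y, Z, W) = NOT ((((NOT X AND NOT Y) AND NOT Z) AND NOT W) OR (((X AND NOT Y) AND NOT Z) AND W))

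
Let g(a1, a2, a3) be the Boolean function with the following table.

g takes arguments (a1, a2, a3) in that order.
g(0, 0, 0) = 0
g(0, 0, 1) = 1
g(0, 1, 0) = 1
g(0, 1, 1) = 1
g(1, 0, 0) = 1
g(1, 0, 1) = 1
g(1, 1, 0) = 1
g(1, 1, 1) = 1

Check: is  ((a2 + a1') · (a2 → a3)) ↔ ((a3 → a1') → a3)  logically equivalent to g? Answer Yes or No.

Test each input against both g and the formula:
  a1=0, a2=0, a3=0: formula gives 0, g = 0 ✓
  a1=0, a2=0, a3=1: formula gives 1, g = 1 ✓
  a1=0, a2=1, a3=0: formula gives 1, g = 1 ✓
  a1=0, a2=1, a3=1: formula gives 1, g = 1 ✓
  a1=1, a2=0, a3=0: formula gives 1, g = 1 ✓
  a1=1, a2=0, a3=1: formula gives 0, but g = 1 ✗
Since they disagree at (1,0,1), the expression is not a correct formula for g.

No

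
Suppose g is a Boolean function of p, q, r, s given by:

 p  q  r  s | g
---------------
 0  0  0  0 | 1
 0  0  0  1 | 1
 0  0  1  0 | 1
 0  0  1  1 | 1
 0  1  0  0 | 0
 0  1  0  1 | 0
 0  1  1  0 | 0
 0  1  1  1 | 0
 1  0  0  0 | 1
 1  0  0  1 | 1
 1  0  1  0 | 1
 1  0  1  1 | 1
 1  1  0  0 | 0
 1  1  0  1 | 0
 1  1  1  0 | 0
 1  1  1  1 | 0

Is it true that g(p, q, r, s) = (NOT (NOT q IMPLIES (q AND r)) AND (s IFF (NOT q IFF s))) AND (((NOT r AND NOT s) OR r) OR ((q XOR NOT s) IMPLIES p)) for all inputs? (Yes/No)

Yes

Check the formula against g row by row:
  p=0, q=0, r=0, s=0: formula gives 1, g = 1 ✓
  p=0, q=0, r=0, s=1: formula gives 1, g = 1 ✓
  p=0, q=0, r=1, s=0: formula gives 1, g = 1 ✓
  p=0, q=0, r=1, s=1: formula gives 1, g = 1 ✓
  … (the remaining 12 rows also agree.)
Every row agrees, so the formula is equivalent.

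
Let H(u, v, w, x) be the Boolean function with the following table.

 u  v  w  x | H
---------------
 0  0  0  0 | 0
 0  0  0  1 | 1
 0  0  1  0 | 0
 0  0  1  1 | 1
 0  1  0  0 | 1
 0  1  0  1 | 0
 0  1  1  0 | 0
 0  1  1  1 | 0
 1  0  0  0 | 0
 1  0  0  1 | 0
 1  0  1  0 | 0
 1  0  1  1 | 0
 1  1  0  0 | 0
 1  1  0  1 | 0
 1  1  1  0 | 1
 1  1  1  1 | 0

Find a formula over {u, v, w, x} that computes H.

Collect the rows where H=1 — (0,0,0,1), (0,0,1,1), (0,1,0,0), (1,1,1,0) — and write one minterm per row: ¬u·¬v·¬w·x, ¬u·¬v·w·x, ¬u·v·¬w·¬x, u·v·w·¬x. Their union (logical OR) reproduces the table exactly.

H(u, v, w, x) = (((((u' · v') · w') · x) + (((u' · v') · w) · x)) + (((u' · v) · w') · x')) + (((u · v) · w) · x')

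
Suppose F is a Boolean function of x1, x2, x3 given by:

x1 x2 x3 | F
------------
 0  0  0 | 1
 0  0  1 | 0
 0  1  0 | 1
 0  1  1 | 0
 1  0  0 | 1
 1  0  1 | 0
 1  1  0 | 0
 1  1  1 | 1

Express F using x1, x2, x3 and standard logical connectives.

F(x1, x2, x3) = ((((NOT x1 AND NOT x2) AND NOT x3) OR ((NOT x1 AND x2) AND NOT x3)) OR ((x1 AND NOT x2) AND NOT x3)) OR ((x1 AND x2) AND x3)

F=1 on 4 inputs: (0,0,0), (0,1,0), (1,0,0), (1,1,1). Reading each as a conjunction of literals (¬x1·¬x2·¬x3, ¬x1·x2·¬x3, x1·¬x2·¬x3, x1·x2·x3) and taking the OR gives the canonical DNF.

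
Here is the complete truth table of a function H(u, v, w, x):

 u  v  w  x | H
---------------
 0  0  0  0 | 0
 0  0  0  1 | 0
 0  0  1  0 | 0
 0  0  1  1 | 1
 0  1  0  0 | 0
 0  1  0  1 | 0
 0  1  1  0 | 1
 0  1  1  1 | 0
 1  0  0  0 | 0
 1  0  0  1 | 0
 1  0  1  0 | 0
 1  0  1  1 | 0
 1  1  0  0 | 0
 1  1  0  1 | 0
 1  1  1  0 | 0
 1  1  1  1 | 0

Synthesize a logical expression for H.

H(u, v, w, x) = (((¬u ∧ ¬v) ∧ w) ∧ x) ∨ (((¬u ∧ v) ∧ w) ∧ ¬x)

The 1-rows are (0,0,1,1), (0,1,1,0). Each contributes one minterm — ¬u·¬v·w·x; ¬u·v·w·¬x — and their disjunction is a sum-of-products form of H.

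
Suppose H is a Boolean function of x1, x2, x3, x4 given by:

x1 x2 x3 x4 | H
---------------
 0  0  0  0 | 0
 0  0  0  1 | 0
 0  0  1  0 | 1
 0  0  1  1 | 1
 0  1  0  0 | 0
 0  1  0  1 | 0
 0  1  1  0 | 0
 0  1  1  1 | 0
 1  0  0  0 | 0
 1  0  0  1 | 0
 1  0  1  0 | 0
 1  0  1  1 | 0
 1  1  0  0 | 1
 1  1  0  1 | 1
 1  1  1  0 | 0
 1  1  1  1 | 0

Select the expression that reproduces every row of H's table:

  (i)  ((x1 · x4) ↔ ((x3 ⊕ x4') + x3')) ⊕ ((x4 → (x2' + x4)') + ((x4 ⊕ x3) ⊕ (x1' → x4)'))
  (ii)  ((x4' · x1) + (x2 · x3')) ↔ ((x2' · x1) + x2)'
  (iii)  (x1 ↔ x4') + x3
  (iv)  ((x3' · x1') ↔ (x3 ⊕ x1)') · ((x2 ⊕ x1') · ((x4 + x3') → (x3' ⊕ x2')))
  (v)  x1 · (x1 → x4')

(i) fails at (0,0,0,0): the formula yields 1, H is 0.
(ii) fails at (0,0,1,0): the formula yields 0, H is 1.
(iii) fails at (0,0,0,1): the formula yields 1, H is 0.
(v) fails at (0,0,1,0): the formula yields 0, H is 1.
(iv) is the remaining candidate, and it agrees with H on all 16 inputs.

iv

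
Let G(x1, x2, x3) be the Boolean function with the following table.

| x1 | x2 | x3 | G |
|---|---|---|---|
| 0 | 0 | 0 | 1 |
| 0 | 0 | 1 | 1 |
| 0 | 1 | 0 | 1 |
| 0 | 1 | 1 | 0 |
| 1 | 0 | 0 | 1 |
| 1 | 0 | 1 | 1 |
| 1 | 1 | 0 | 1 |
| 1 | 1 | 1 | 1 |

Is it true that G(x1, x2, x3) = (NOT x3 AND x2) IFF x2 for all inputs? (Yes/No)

Evaluate (NOT x3 AND x2) IFF x2 on each row and compare to G:
  x1=0, x2=0, x3=0: formula gives 1, G = 1 ✓
  x1=0, x2=0, x3=1: formula gives 1, G = 1 ✓
  x1=0, x2=1, x3=0: formula gives 1, G = 1 ✓
  x1=0, x2=1, x3=1: formula gives 0, G = 0 ✓
  x1=1, x2=0, x3=0: formula gives 1, G = 1 ✓
  …
  x1=1, x2=1, x3=1: formula gives 0, but G = 1 ✗
Since they disagree at (1,1,1), the expression is not a correct formula for G.

No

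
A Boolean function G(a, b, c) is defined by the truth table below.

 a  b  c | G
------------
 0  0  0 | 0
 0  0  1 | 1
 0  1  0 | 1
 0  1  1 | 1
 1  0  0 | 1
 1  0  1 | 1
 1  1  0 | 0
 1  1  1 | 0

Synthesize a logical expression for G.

G(a, b, c) = not ((((not a and not b) and not c) or ((a and b) and not c)) or ((a and b) and c))

There are just 3 zero rows: (0,0,0), (1,1,0), (1,1,1). Their minterms are ¬a·¬b·¬c, a·b·¬c, a·b·c; the OR of those covers precisely the 0-outputs, and negating it yields G.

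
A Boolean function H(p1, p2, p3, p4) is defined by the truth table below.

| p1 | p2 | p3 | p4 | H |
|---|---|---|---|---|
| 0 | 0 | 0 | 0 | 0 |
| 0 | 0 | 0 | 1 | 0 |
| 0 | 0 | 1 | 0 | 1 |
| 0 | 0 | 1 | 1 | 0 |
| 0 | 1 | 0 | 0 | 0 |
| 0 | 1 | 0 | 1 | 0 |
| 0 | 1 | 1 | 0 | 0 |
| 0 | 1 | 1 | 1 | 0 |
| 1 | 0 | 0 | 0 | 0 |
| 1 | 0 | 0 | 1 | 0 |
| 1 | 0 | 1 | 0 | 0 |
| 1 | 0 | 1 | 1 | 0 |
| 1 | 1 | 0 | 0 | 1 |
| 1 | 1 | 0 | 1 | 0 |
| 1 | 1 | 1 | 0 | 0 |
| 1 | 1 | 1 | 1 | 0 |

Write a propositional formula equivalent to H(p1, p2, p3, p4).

The 1-rows are (0,0,1,0), (1,1,0,0). Each contributes one minterm — ¬p1·¬p2·p3·¬p4; p1·p2·¬p3·¬p4 — and their disjunction is a sum-of-products form of H.

H(p1, p2, p3, p4) = (((¬p1 ∧ ¬p2) ∧ p3) ∧ ¬p4) ∨ (((p1 ∧ p2) ∧ ¬p3) ∧ ¬p4)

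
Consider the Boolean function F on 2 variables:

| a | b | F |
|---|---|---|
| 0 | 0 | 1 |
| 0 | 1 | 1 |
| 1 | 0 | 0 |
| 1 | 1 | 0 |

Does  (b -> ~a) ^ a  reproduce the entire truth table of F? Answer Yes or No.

Test each input against both F and the formula:
  a=0, b=0: formula gives 1, F = 1 ✓
  a=0, b=1: formula gives 1, F = 1 ✓
  a=1, b=0: formula gives 0, F = 0 ✓
  a=1, b=1: formula gives 1, but F = 0 ✗
A single disagreement suffices: at (1,1) they differ, so the formula does not compute F.

No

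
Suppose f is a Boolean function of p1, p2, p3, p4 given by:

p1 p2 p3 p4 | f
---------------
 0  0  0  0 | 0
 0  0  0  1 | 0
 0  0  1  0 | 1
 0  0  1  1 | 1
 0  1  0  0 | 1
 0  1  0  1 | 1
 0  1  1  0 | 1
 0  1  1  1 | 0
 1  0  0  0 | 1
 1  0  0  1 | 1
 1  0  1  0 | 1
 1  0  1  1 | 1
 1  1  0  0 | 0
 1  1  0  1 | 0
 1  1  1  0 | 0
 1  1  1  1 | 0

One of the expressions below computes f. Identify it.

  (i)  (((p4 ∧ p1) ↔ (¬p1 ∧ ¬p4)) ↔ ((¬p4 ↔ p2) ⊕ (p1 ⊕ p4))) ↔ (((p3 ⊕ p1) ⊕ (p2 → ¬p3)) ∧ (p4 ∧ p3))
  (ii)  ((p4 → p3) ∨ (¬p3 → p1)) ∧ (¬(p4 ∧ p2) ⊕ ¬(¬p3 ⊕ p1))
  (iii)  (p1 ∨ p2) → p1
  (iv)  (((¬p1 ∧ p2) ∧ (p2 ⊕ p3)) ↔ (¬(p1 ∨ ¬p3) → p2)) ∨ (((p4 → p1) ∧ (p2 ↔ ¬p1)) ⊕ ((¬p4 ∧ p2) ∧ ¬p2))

(i) disagrees with f on (0,0,0,1) (formula → 1, table → 0); rule it out.
(ii) disagrees with f on (0,0,0,0) (formula → 1, table → 0); rule it out.
(iii) disagrees with f on (0,0,0,0) (formula → 1, table → 0); rule it out.
That leaves (iv). Evaluating it on every row reproduces the table of f exactly.

iv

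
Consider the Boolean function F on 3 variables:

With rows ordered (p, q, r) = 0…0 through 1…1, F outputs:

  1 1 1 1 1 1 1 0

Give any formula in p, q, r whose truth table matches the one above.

F(p, q, r) = NOT ((p AND q) AND r)

The output is 0 only when every input is 1 — NAND of all inputs.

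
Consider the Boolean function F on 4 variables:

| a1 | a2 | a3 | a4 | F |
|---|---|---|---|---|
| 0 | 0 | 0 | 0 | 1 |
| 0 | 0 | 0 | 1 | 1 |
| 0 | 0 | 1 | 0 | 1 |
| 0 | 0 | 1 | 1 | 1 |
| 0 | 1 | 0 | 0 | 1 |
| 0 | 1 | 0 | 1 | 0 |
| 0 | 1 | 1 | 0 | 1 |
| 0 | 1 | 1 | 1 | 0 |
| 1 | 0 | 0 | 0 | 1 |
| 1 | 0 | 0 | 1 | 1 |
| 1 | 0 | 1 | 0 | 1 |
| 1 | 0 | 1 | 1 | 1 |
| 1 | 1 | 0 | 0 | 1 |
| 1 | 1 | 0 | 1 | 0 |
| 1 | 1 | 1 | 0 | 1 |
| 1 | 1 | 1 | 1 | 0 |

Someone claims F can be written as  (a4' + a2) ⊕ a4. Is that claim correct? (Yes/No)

Check the formula against F row by row:
  a1=0, a2=0, a3=0, a4=0: formula gives 1, F = 1 ✓
  a1=0, a2=0, a3=0, a4=1: formula gives 1, F = 1 ✓
  a1=0, a2=0, a3=1, a4=0: formula gives 1, F = 1 ✓
  a1=0, a2=0, a3=1, a4=1: formula gives 1, F = 1 ✓
  …and likewise for the remaining 12 rows.
No disagreement on any input; they are logically equivalent.

Yes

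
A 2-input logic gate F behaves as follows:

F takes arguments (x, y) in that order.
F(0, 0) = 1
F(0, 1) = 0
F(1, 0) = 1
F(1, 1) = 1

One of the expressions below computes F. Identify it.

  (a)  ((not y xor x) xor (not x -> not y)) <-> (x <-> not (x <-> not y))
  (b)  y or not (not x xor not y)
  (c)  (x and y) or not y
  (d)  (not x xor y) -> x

(a): at (1,0) it gives 0, but F = 1 — eliminated.
(b): at (0,1) it gives 1, but F = 0 — eliminated.
(d): at (0,0) it gives 0, but F = 1 — eliminated.
That leaves (c). Evaluating it on every row reproduces the table of F exactly.

c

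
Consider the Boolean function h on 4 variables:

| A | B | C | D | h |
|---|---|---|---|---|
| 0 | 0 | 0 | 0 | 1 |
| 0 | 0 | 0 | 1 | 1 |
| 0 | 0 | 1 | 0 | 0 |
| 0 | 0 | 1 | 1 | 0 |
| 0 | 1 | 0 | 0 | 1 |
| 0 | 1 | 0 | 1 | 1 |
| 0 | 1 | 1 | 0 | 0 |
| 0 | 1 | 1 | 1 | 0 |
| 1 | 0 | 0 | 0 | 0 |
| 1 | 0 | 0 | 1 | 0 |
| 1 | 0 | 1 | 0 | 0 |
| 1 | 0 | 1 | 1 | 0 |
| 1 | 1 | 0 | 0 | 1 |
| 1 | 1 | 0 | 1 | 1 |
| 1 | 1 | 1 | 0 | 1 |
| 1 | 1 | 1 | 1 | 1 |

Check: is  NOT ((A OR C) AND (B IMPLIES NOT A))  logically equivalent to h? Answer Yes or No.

Yes

Evaluate NOT ((A OR C) AND (B IMPLIES NOT A)) on each row and compare to h:
  A=0, B=0, C=0, D=0: formula gives 1, h = 1 ✓
  A=0, B=0, C=0, D=1: formula gives 1, h = 1 ✓
  A=0, B=0, C=1, D=0: formula gives 0, h = 0 ✓
  A=0, B=0, C=1, D=1: formula gives 0, h = 0 ✓
  … (the remaining 12 rows also agree.)
All 16 rows match — the expression computes h exactly.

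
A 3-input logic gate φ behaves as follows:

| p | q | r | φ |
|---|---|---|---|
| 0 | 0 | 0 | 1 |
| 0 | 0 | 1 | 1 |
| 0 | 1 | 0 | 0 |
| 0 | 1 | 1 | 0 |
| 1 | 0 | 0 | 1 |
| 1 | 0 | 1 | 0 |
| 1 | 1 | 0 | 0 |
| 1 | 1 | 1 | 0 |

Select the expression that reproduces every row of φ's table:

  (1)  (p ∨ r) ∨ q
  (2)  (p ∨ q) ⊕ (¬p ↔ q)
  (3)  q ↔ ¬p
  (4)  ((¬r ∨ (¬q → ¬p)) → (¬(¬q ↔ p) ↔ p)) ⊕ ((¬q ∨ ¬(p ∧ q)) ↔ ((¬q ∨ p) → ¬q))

(1): at (0,0,0) it gives 0, but φ = 1 — eliminated.
(2): at (0,0,0) it gives 0, but φ = 1 — eliminated.
(3): at (0,0,0) it gives 0, but φ = 1 — eliminated.
Only (4) survives; checking it on all 8 rows confirms it matches φ.

4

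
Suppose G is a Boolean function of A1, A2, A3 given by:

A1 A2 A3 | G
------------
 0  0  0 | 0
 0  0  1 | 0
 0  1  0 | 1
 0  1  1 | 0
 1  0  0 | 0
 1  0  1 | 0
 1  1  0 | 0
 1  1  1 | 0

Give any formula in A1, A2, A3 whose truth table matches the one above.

G is 1 on exactly one input, (0,1,0), whose minterm is ¬A1·A2·¬A3. So G is just that conjunction.

G(A1, A2, A3) = (~A1 & A2) & ~A3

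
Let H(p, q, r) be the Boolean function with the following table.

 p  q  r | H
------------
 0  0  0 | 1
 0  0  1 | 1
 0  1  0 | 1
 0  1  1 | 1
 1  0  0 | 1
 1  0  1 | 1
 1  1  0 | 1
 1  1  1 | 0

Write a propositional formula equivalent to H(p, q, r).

H(p, q, r) = ¬((p ∧ q) ∧ r)

The output is 0 only when every input is 1 — NAND of all inputs.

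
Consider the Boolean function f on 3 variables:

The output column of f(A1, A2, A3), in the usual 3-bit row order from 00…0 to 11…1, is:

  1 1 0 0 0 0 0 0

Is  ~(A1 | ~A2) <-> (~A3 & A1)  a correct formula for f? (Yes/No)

No

Evaluate ~(A1 | ~A2) <-> (~A3 & A1) on each row and compare to f:
  A1=0, A2=0, A3=0: formula gives 1, f = 1 ✓
  A1=0, A2=0, A3=1: formula gives 1, f = 1 ✓
  A1=0, A2=1, A3=0: formula gives 0, f = 0 ✓
  A1=0, A2=1, A3=1: formula gives 0, f = 0 ✓
  A1=1, A2=0, A3=0: formula gives 0, f = 0 ✓
  A1=1, A2=0, A3=1: formula gives 1, but f = 0 ✗
A single disagreement suffices: at (1,0,1) they differ, so the formula does not compute f.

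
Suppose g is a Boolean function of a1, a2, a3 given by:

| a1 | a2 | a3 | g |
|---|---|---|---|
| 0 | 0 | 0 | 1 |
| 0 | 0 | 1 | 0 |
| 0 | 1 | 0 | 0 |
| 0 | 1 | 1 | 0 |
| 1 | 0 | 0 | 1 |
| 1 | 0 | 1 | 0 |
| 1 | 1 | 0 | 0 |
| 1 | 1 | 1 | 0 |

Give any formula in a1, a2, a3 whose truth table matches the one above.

Collect the rows where g=1 — (0,0,0), (1,0,0) — and write one minterm per row: ¬a1·¬a2·¬a3, a1·¬a2·¬a3. Their union (logical OR) reproduces the table exactly.

g(a1, a2, a3) = ((not a1 and not a2) and not a3) or ((a1 and not a2) and not a3)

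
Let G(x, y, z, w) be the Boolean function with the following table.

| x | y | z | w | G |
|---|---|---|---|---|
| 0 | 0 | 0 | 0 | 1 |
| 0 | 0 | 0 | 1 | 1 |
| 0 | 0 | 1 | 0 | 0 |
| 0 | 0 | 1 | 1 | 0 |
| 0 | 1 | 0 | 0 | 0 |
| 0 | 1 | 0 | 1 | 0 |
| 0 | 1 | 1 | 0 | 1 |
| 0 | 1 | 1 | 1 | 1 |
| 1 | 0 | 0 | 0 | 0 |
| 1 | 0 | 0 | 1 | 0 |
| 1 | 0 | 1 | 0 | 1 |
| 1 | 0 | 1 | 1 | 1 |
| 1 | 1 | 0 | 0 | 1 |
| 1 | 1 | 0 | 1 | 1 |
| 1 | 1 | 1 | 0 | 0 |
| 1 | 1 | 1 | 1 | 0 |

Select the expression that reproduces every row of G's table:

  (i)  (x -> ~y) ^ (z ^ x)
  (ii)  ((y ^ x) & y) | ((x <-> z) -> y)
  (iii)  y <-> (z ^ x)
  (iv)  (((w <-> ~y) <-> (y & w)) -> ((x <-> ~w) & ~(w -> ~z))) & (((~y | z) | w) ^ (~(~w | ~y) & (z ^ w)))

(i): at (0,1,0,0) it gives 1, but G = 0 — eliminated.
(ii): at (0,0,0,0) it gives 0, but G = 1 — eliminated.
(iv): at (0,0,0,0) it gives 0, but G = 1 — eliminated.
Only (iii) survives; checking it on all 16 rows confirms it matches G.

iii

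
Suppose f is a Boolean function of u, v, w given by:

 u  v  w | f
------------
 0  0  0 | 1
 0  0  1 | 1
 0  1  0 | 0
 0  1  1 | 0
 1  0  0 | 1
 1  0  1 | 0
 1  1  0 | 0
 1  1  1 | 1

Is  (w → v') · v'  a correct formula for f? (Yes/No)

No

Check the formula against f row by row:
  u=0, v=0, w=0: formula gives 1, f = 1 ✓
  u=0, v=0, w=1: formula gives 1, f = 1 ✓
  u=0, v=1, w=0: formula gives 0, f = 0 ✓
  u=0, v=1, w=1: formula gives 0, f = 0 ✓
  u=1, v=0, w=0: formula gives 1, f = 1 ✓
  u=1, v=0, w=1: formula gives 1, but f = 0 ✗
Row (1,0,1) is a counterexample, so the formula is not equivalent to f.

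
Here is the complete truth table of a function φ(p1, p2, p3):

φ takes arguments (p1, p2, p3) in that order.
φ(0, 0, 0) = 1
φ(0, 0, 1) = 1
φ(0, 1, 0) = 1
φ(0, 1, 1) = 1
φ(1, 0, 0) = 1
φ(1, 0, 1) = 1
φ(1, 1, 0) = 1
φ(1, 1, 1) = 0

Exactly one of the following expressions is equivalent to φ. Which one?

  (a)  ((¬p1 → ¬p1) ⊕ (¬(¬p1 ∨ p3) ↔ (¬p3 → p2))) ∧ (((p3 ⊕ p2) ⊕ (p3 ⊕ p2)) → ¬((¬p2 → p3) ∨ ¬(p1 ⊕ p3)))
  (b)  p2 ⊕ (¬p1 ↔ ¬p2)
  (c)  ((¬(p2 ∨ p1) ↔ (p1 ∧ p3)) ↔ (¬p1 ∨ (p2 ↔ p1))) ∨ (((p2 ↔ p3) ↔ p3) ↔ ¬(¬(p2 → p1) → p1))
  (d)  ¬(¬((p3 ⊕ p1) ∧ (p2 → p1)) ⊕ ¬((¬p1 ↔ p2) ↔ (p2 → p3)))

(a) fails at (0,0,0): the formula yields 0, φ is 1.
(b) fails at (1,0,0): the formula yields 0, φ is 1.
(d) fails at (0,0,1): the formula yields 0, φ is 1.
That leaves (c). Evaluating it on every row reproduces the table of φ exactly.

c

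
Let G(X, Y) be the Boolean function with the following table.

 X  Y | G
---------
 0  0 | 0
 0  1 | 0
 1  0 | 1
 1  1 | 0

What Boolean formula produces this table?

1 only at (1,0): X AND NOT Y.

G(X, Y) = X AND NOT Y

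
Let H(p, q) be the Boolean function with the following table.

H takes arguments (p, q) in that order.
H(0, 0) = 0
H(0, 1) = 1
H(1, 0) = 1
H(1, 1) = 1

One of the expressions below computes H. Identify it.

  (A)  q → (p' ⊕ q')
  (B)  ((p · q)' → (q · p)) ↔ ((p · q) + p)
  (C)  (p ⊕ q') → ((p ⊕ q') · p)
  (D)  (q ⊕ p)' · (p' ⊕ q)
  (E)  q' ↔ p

C

(A) fails at (0,0): the formula yields 1, H is 0.
(B) fails at (0,0): the formula yields 1, H is 0.
(D) fails at (0,0): the formula yields 1, H is 0.
(E) fails at (1,1): the formula yields 0, H is 1.
That leaves (C). Evaluating it on every row reproduces the table of H exactly.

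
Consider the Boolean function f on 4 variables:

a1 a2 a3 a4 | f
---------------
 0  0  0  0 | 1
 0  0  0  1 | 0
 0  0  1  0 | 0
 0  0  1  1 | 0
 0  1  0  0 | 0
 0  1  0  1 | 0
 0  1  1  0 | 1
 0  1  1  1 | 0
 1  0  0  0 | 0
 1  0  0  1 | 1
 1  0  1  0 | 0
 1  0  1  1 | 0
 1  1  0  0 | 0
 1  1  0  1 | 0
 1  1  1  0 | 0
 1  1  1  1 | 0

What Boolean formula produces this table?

f(a1, a2, a3, a4) = ((((not a1 and not a2) and not a3) and not a4) or (((not a1 and a2) and a3) and not a4)) or (((a1 and not a2) and not a3) and a4)

Collect the rows where f=1 — (0,0,0,0), (0,1,1,0), (1,0,0,1) — and write one minterm per row: ¬a1·¬a2·¬a3·¬a4, ¬a1·a2·a3·¬a4, a1·¬a2·¬a3·a4. Their union (logical OR) reproduces the table exactly.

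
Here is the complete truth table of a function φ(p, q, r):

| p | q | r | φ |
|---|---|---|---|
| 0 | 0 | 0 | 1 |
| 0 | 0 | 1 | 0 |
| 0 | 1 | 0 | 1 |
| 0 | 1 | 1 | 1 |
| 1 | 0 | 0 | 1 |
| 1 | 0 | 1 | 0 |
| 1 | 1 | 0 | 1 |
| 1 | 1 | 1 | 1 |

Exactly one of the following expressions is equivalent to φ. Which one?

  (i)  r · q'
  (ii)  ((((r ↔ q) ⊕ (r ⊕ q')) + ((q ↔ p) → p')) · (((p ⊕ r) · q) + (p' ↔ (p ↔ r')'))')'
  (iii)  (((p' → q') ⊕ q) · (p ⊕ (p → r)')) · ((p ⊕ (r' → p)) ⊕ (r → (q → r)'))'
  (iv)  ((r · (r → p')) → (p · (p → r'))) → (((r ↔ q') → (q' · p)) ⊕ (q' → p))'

(i) disagrees with φ on (0,0,0) (formula → 0, table → 1); rule it out.
(iii) disagrees with φ on (0,0,0) (formula → 0, table → 1); rule it out.
(iv) disagrees with φ on (0,0,0) (formula → 0, table → 1); rule it out.
Only (ii) survives; checking it on all 8 rows confirms it matches φ.

ii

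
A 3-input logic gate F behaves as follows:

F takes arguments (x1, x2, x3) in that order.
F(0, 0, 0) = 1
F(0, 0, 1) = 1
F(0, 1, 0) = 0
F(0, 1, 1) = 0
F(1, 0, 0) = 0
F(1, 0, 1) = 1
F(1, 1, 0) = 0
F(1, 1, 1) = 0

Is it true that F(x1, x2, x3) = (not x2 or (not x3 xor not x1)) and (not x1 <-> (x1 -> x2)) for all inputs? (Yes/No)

Check the formula against F row by row:
  x1=0, x2=0, x3=0: formula gives 1, F = 1 ✓
  x1=0, x2=0, x3=1: formula gives 1, F = 1 ✓
  x1=0, x2=1, x3=0: formula gives 0, F = 0 ✓
  x1=0, x2=1, x3=1: formula gives 1, but F = 0 ✗
Since they disagree at (0,1,1), the expression is not a correct formula for F.

No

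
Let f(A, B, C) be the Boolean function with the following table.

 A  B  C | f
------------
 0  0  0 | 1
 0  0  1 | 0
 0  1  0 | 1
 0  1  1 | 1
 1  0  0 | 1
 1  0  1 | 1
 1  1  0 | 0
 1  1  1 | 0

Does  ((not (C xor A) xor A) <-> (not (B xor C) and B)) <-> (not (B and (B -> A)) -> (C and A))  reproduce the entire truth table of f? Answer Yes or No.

Test each input against both f and the formula:
  A=0, B=0, C=0: formula gives 1, f = 1 ✓
  A=0, B=0, C=1: formula gives 0, f = 0 ✓
  A=0, B=1, C=0: formula gives 1, f = 1 ✓
  A=0, B=1, C=1: formula gives 1, f = 1 ✓
  A=1, B=0, C=0: formula gives 1, f = 1 ✓
  …and likewise for the remaining 3 rows.
All 8 rows match — the expression computes f exactly.

Yes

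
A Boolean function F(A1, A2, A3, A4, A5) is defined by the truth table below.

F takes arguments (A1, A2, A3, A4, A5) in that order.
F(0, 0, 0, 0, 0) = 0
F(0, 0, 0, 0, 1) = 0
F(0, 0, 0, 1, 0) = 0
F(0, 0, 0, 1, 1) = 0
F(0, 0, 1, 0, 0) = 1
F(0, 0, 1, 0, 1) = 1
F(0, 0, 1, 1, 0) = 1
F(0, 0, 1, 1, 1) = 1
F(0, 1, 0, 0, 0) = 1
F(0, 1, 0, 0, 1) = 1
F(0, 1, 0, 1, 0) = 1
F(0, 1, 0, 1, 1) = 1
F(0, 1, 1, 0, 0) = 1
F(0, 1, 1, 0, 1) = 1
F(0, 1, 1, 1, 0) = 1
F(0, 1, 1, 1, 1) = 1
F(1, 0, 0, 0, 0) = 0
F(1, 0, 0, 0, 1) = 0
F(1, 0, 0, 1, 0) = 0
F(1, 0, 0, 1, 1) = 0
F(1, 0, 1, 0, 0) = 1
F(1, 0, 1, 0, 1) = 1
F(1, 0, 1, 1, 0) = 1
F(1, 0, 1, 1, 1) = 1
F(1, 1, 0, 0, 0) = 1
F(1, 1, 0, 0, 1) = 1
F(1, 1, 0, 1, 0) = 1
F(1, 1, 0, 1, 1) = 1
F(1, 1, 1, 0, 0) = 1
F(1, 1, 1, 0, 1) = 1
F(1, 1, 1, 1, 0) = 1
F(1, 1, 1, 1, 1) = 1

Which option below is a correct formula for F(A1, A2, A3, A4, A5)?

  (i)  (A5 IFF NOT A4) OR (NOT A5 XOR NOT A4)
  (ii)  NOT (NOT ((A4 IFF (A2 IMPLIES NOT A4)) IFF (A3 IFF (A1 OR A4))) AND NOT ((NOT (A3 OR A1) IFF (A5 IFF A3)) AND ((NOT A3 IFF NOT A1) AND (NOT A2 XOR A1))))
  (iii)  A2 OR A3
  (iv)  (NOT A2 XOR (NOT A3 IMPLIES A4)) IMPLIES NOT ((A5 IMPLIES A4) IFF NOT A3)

(i) fails at (0,0,0,0,1): the formula yields 1, F is 0.
(ii) fails at (0,0,0,0,0): the formula yields 1, F is 0.
(iv) fails at (0,0,0,0,1): the formula yields 1, F is 0.
That leaves (iii). Evaluating it on every row reproduces the table of F exactly.

iii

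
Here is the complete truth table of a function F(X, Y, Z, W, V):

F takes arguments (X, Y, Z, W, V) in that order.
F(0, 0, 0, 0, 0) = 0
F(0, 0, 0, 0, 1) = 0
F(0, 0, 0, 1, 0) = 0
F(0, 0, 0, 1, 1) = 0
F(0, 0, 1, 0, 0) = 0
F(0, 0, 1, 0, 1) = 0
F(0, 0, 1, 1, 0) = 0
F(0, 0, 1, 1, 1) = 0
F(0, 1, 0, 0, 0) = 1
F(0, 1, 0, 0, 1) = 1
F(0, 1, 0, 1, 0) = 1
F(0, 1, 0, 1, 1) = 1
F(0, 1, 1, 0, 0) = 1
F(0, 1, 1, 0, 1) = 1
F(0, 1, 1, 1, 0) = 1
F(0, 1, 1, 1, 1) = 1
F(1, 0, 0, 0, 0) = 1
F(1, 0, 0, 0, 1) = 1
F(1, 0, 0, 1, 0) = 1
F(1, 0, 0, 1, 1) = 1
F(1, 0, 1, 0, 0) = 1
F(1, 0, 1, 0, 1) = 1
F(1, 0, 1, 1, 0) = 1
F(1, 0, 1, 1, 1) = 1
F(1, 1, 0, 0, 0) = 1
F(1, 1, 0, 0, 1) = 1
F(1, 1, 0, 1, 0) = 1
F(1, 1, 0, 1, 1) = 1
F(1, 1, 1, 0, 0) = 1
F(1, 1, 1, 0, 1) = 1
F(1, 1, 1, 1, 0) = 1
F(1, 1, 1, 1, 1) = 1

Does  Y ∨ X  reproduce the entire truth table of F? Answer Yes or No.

Evaluate Y ∨ X on each row and compare to F:
  X=0, Y=0, Z=0, W=0, V=0: formula gives 0, F = 0 ✓
  X=0, Y=0, Z=0, W=0, V=1: formula gives 0, F = 0 ✓
  X=0, Y=0, Z=0, W=1, V=0: formula gives 0, F = 0 ✓
  X=0, Y=0, Z=0, W=1, V=1: formula gives 0, F = 0 ✓
  … (the remaining 28 rows also agree.)
All 32 rows match — the expression computes F exactly.

Yes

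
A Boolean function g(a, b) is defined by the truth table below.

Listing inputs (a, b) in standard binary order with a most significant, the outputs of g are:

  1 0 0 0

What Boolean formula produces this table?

The output is 1 only when every input is 0 — NOR of all inputs.

g(a, b) = not (a or b)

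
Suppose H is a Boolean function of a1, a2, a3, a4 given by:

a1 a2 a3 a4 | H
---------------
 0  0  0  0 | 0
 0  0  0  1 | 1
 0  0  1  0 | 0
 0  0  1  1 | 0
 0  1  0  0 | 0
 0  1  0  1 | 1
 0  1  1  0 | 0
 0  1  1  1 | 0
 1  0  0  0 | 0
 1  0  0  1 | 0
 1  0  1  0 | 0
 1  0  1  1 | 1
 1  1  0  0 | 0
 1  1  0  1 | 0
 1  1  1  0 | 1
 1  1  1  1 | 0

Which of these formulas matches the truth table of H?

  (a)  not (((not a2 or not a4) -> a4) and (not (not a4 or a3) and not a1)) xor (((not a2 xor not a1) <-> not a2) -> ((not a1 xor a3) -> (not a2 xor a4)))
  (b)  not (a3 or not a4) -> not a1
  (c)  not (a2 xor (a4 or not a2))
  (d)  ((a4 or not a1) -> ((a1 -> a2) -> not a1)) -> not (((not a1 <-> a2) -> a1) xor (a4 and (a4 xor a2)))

(b): at (0,0,0,0) it gives 1, but H = 0 — eliminated.
(c): at (0,0,0,1) it gives 0, but H = 1 — eliminated.
(d): at (0,0,1,1) it gives 1, but H = 0 — eliminated.
That leaves (a). Evaluating it on every row reproduces the table of H exactly.

a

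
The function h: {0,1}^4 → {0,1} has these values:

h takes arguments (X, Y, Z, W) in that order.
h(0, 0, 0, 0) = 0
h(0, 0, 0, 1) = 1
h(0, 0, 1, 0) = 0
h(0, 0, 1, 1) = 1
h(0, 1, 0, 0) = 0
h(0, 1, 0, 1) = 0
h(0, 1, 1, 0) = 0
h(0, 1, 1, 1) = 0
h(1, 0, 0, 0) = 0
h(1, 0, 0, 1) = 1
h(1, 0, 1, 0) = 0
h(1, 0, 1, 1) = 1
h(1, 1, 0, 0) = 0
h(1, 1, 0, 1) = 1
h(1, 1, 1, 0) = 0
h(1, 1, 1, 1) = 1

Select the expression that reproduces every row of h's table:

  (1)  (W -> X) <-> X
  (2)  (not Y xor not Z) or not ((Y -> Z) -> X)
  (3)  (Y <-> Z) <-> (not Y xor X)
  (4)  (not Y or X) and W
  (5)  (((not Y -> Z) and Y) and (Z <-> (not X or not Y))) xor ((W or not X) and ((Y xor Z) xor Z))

(1): at (0,1,0,1) it gives 1, but h = 0 — eliminated.
(2): at (0,0,0,0) it gives 1, but h = 0 — eliminated.
(3): at (0,0,0,0) it gives 1, but h = 0 — eliminated.
(5): at (0,0,0,1) it gives 0, but h = 1 — eliminated.
That leaves (4). Evaluating it on every row reproduces the table of h exactly.

4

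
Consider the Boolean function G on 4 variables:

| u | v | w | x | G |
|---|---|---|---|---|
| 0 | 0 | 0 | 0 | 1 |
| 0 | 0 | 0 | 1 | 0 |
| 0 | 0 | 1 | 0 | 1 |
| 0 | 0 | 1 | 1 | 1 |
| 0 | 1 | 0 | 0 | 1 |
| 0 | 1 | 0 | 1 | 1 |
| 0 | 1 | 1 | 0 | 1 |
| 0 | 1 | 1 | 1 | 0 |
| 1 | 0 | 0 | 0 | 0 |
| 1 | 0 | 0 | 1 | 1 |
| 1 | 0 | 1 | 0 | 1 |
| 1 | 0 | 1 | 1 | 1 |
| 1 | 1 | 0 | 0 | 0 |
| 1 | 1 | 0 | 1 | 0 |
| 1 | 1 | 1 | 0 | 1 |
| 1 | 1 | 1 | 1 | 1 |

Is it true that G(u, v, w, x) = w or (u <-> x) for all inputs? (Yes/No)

Check the formula against G row by row:
  u=0, v=0, w=0, x=0: formula gives 1, G = 1 ✓
  u=0, v=0, w=0, x=1: formula gives 0, G = 0 ✓
  u=0, v=0, w=1, x=0: formula gives 1, G = 1 ✓
  u=0, v=0, w=1, x=1: formula gives 1, G = 1 ✓
  …
  u=0, v=1, w=0, x=1: formula gives 0, but G = 1 ✗
A single disagreement suffices: at (0,1,0,1) they differ, so the formula does not compute G.

No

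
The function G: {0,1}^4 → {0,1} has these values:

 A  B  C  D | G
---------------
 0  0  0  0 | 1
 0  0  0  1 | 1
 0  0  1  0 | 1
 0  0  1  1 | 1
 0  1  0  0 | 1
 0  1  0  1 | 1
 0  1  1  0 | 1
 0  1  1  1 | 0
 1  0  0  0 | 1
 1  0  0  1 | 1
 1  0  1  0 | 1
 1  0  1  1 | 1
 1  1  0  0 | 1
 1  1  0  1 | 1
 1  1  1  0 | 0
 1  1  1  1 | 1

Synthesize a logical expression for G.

G(A, B, C, D) = ¬((((¬A ∧ B) ∧ C) ∧ D) ∨ (((A ∧ B) ∧ C) ∧ ¬D))

There are just 2 zero rows: (0,1,1,1), (1,1,1,0). Their minterms are ¬A·B·C·D, A·B·C·¬D; the OR of those covers precisely the 0-outputs, and negating it yields G.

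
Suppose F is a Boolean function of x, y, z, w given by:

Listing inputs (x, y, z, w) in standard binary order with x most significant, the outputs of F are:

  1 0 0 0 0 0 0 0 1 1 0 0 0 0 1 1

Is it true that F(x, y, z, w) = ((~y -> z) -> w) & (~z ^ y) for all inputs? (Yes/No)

No

Check the formula against F row by row:
  x=0, y=0, z=0, w=0: formula gives 1, F = 1 ✓
  x=0, y=0, z=0, w=1: formula gives 1, but F = 0 ✗
A single disagreement suffices: at (0,0,0,1) they differ, so the formula does not compute F.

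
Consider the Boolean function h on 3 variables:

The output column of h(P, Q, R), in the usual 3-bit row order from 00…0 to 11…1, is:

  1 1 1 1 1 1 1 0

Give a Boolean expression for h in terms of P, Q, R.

h(P, Q, R) = ~((P & Q) & R)

The output is 0 only when every input is 1 — NAND of all inputs.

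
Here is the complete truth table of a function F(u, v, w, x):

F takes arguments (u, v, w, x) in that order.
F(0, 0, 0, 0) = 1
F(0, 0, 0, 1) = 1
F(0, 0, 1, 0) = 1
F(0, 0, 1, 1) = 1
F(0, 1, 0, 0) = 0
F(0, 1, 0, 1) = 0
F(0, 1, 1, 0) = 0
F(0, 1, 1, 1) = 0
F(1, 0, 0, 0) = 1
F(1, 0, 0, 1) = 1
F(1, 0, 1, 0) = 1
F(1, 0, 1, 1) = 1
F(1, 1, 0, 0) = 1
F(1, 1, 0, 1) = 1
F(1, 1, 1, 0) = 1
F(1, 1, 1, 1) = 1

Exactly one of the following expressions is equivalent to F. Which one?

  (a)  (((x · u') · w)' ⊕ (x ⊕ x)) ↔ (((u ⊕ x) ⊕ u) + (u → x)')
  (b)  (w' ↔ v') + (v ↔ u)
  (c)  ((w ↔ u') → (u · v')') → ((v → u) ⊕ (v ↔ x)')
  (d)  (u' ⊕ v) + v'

d

(a) fails at (0,0,0,0): the formula yields 0, F is 1.
(b) fails at (0,1,1,0): the formula yields 1, F is 0.
(c) fails at (0,0,0,1): the formula yields 0, F is 1.
Only (d) survives; checking it on all 16 rows confirms it matches F.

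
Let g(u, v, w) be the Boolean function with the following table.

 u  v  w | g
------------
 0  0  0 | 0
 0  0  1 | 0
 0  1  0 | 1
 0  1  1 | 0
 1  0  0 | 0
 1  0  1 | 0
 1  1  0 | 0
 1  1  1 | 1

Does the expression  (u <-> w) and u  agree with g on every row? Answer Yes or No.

Evaluate (u <-> w) and u on each row and compare to g:
  u=0, v=0, w=0: formula gives 0, g = 0 ✓
  u=0, v=0, w=1: formula gives 0, g = 0 ✓
  u=0, v=1, w=0: formula gives 0, but g = 1 ✗
Since they disagree at (0,1,0), the expression is not a correct formula for g.

No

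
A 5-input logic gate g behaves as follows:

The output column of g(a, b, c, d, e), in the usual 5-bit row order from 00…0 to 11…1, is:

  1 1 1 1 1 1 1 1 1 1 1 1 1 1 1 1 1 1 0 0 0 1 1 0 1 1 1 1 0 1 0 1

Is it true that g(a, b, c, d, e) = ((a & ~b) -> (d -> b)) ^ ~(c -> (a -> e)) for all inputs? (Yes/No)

Yes

Test each input against both g and the formula:
  a=0, b=0, c=0, d=0, e=0: formula gives 1, g = 1 ✓
  a=0, b=0, c=0, d=0, e=1: formula gives 1, g = 1 ✓
  a=0, b=0, c=0, d=1, e=0: formula gives 1, g = 1 ✓
  a=0, b=0, c=0, d=1, e=1: formula gives 1, g = 1 ✓
  … (the remaining 28 rows also agree.)
No disagreement on any input; they are logically equivalent.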